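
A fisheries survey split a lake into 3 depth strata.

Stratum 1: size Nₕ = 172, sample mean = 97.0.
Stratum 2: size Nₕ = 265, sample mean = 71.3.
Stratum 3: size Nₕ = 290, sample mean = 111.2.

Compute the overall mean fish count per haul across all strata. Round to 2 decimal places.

93.30

N = 172 + 265 + 290 = 727.
Weight each subgroup mean by Nₕ/N and sum.
Σ Nₕx̄ₕ = 172·97.0 + 265·71.3 + 290·111.2 = 16684 + 18894.5 + 32248 = 67826.5.
Divide by N: 67826.5 / 727 = 93.2964... → 93.30.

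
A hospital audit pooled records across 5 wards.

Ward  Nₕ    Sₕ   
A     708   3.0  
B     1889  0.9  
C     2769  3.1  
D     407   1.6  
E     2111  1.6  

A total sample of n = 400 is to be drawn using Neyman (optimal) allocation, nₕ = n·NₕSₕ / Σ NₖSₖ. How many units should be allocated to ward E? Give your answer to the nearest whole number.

82

Σ NₕSₕ = 708·3.0 + 1889·0.9 + 2769·3.1 + 407·1.6 + 2111·1.6 = 16436.8.
Share for E: 3377.6/16436.8 = 0.20549.
n_E = 400 × 0.20549 = 82.196... → 82.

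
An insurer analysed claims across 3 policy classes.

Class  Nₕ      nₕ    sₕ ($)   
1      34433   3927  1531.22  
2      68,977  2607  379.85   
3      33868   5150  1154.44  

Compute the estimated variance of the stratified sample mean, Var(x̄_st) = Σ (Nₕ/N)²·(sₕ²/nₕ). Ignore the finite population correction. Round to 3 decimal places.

67.287

N = 137278. Term for each stratum: Wₕ²sₕ²/nₕ.
Var(x̄_st) = 37.563160 + 13.973009 + 15.751166 = 67.287336 → 67.287.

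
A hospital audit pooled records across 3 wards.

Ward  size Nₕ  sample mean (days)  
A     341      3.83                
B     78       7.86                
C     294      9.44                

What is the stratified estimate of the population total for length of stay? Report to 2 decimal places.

Population total = Σ Nₕ·x̄ₕ (each stratum's size times its mean).
341·3.83 + 78·7.86 + 294·9.44 = 1306.03 + 613.08 + 2775.36 = 4694.47.

4694.47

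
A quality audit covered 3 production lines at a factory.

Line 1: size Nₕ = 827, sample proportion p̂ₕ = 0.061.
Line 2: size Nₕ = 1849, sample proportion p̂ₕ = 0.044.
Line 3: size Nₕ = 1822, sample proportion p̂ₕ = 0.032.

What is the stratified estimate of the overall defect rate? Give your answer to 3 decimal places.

N = 827 + 1849 + 1822 = 4498.
Overall proportion = Σ (Nₕ/N)·p̂ₕ.
Σ Nₕp̂ₕ = 50.447 + 81.356 + 58.304 = 190.107.
190.107 / 4498 = 0.04226... → 0.042.

0.042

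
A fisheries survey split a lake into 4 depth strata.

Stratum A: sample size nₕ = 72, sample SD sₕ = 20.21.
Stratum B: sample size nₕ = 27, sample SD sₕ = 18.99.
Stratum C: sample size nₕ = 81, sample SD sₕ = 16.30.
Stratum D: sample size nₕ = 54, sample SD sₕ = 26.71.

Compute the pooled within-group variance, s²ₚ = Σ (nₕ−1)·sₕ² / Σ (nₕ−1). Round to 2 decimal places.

423.66

A: (72−1)·20.21² = 71·408.4441 = 28999.5311
B: (27−1)·18.99² = 26·360.6201 = 9376.1226
C: (81−1)·16.30² = 80·265.69 = 21255.2
D: (54−1)·26.71² = 53·713.4241 = 37811.4773
Numerator = 97442.331; denominator = Σ(nₕ−1) = 230.
s²ₚ = 97442.331/230 = 423.6623... → 423.66.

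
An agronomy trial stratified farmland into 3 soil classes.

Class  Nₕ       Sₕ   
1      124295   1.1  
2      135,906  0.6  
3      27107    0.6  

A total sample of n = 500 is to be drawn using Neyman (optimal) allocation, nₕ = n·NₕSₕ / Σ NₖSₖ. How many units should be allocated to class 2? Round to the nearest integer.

174

Σ NₕSₕ = 124295·1.1 + 135906·0.6 + 27107·0.6 = 234532.3.
Share for 2: 81543.6/234532.3 = 0.34769.
n_2 = 500 × 0.34769 = 173.843... → 174.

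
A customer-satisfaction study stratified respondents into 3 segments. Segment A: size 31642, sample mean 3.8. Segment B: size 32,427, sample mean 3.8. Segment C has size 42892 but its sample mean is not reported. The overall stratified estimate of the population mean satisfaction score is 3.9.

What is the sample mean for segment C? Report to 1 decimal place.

N = 31642 + 32427 + 42892 = 106961.
Overall total = μ·N = 3.9·106961 = 417147.9.
Subtract the known strata: 31642·3.8 + 32427·3.8 = 243462.2.
Remaining total for segment C: 417147.9 − 243462.2 = 173685.7.
Divide by its size: 173685.7 / 42892 = 4.049... → 4.0.

4.0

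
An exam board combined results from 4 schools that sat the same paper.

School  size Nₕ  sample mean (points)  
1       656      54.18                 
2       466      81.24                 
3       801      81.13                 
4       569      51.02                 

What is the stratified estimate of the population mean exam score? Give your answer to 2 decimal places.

67.18

N = 656 + 466 + 801 + 569 = 2492.
The stratified mean weights each stratum mean by its population share Nₕ/N.
Σ Nₕx̄ₕ = 656·54.18 + 466·81.24 + 801·81.13 + 569·51.02 = 35542.08 + 37857.84 + 64985.13 + 29030.38 = 167415.43.
Divide by N: 167415.43 / 2492 = 67.1812... → 67.18.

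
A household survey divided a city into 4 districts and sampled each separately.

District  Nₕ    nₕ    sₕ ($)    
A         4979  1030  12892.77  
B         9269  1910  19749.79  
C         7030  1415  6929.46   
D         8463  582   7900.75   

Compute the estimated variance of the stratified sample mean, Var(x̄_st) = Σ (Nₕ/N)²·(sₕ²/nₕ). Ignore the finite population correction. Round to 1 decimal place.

34939.3

N = 29741; Wₕ = Nₕ/N.
district A: (4979/29741)²·12892.77²/1030 = 4523.0185
district B: (9269/29741)²·19749.79²/1910 = 19835.6404
district C: (7030/29741)²·6929.46²/1415 = 1896.0154
district D: (8463/29741)²·7900.75²/582 = 8684.6276
Sum = 34939.3020 → 34939.3.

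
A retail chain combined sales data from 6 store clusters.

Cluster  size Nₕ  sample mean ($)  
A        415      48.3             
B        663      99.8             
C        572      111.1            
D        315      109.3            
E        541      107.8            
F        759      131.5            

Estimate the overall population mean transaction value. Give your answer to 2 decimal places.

104.84

N = 3265; weights Wₕ = Nₕ/N = (0.1271, 0.2031, 0.1752, 0.0965, 0.1657, 0.2325).
x̄_st = Σ Wₕ·x̄ₕ = 0.1271·48.3 + 0.2031·99.8 + 0.1752·111.1 + 0.0965·109.3 + 0.1657·107.8 + 0.2325·131.5 ≈ 104.8450...
→ 104.84.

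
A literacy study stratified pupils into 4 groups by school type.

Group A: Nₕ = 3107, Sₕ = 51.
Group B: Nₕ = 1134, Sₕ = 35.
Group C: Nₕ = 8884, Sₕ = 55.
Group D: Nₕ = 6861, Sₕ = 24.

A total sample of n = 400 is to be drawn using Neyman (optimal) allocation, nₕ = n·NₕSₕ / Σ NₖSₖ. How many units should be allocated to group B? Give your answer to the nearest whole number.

19

A: NₕSₕ = 3107·51 = 158457
B: NₕSₕ = 1134·35 = 39690
C: NₕSₕ = 8884·55 = 488620
D: NₕSₕ = 6861·24 = 164664
Σ NₕSₕ = 851431.
n_B = 400·39690/851431 = 18.646... → 19.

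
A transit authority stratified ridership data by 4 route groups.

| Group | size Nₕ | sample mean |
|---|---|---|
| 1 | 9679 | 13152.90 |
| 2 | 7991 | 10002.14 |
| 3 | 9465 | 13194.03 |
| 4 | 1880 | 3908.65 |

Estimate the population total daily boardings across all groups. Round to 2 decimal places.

Population total = Σ Nₕ·x̄ₕ (each stratum's size times its mean).
9679·13152.90 + 7991·10002.14 + 9465·13194.03 + 1880·3908.65 = 127306919.1 + 79927100.74 + 124881493.95 + 7348262 = 339463775.79.

339463775.79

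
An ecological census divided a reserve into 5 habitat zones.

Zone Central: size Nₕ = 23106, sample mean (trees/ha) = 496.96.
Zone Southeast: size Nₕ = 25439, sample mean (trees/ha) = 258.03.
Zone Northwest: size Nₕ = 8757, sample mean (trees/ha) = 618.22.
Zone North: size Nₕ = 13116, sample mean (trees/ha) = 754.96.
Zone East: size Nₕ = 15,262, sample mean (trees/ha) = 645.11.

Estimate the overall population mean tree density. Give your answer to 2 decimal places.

x̄_st = (Σ Nₕx̄ₕ) / (Σ Nₕ) = (23106·496.96 + 25439·258.03 + 8757·618.22 + 13116·754.96 + 15262·645.11) / 85680
= 43208259.65 / 85680 = 504.2981... → 504.30.

504.30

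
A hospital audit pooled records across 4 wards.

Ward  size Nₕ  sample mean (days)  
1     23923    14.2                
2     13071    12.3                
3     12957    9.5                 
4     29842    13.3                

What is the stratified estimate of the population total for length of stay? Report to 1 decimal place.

1020470.0

Population total = Σ Nₕ·x̄ₕ (each stratum's size times its mean).
23923·14.2 + 13071·12.3 + 12957·9.5 + 29842·13.3 = 339706.6 + 160773.3 + 123091.5 + 396898.6 = 1020470.0.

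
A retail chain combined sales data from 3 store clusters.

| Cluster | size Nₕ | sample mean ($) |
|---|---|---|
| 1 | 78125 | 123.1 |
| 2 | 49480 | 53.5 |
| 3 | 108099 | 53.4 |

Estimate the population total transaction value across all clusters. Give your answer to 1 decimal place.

18036854.1

Estimate total by summing Nₕ·x̄ₕ over strata.
78125·123.1 + 49480·53.5 + 108099·53.4 = 9617187.5 + 2647180 + 5772486.6 = 18036854.1.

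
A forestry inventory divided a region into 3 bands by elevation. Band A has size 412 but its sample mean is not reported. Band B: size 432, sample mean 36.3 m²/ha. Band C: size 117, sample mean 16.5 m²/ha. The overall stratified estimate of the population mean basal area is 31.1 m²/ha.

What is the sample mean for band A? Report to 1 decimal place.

N = 412 + 432 + 117 = 961.
Overall total = μ·N = 31.1·961 = 29887.1.
Subtract the known strata: 432·36.3 + 117·16.5 = 17612.1.
Remaining total for band A: 29887.1 − 17612.1 = 12275.
Divide by its size: 12275 / 412 = 29.794... → 29.8.

29.8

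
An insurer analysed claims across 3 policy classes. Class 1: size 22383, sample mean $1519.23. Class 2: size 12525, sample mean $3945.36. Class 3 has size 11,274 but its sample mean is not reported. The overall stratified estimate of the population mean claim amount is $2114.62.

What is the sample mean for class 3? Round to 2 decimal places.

Σ Nₕx̄ₕ = N·μ, so 11274·x̄_3 = 46182·2114.62 − (22383·1519.23 + 12525·3945.36).
= 97657380.84 − 83420559.09 = 14236821.75.
x̄_3 = 14236821.75 / 11274 = 1262.8013... → 1262.80.

1262.80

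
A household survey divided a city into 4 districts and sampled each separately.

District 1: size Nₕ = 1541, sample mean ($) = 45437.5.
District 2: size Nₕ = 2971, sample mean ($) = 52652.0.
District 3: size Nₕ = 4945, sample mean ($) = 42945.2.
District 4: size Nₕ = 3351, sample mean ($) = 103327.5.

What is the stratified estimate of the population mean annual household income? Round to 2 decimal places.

61294.72

N = 12808; weights Wₕ = Nₕ/N = (0.1203, 0.2320, 0.3861, 0.2616).
x̄_st = Σ Wₕ·x̄ₕ = 0.1203·45437.5 + 0.2320·52652.0 + 0.3861·42945.2 + 0.2616·103327.5 ≈ 61294.7178...
→ 61294.72.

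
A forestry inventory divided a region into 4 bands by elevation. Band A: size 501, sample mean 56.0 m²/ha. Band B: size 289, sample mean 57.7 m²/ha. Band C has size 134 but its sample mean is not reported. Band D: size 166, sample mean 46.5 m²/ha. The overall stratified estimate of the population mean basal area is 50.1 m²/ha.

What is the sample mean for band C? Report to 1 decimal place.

N = 501 + 289 + 134 + 166 = 1090.
Overall total = μ·N = 50.1·1090 = 54609.
Subtract the known strata: 501·56.0 + 289·57.7 + 166·46.5 = 52450.3.
Remaining total for band C: 54609 − 52450.3 = 2158.7.
Divide by its size: 2158.7 / 134 = 16.110... → 16.1.

16.1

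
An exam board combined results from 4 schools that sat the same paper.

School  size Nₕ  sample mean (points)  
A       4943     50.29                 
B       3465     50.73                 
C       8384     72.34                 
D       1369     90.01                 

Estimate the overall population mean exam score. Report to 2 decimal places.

63.55

N = 4943 + 3465 + 8384 + 1369 = 18161.
Weight each subgroup mean by Nₕ/N and sum.
Σ Nₕx̄ₕ = 4943·50.29 + 3465·50.73 + 8384·72.34 + 1369·90.01 = 248583.47 + 175779.45 + 606498.56 + 123223.69 = 1154085.17.
Divide by N: 1154085.17 / 18161 = 63.5474... → 63.55.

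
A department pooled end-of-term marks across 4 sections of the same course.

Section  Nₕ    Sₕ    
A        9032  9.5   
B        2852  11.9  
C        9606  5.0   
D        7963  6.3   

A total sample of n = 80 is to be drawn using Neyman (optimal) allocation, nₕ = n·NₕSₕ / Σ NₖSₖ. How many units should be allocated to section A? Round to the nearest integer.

Σ NₕSₕ = 9032·9.5 + 2852·11.9 + 9606·5.0 + 7963·6.3 = 217939.7.
Share for A: 85804/217939.7 = 0.39371.
n_A = 80 × 0.39371 = 31.496... → 31.

31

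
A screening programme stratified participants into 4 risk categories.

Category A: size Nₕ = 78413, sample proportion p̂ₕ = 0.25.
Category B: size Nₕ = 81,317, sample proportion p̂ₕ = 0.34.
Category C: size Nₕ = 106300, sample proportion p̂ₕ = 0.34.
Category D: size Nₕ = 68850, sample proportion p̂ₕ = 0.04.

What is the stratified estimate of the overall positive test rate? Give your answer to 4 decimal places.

N = 78413 + 81317 + 106300 + 68850 = 334880.
Overall proportion = Σ (Nₕ/N)·p̂ₕ.
Σ Nₕp̂ₕ = 19603.25 + 27647.78 + 36142 + 2754 = 86147.03.
86147.03 / 334880 = 0.257247... → 0.2572.

0.2572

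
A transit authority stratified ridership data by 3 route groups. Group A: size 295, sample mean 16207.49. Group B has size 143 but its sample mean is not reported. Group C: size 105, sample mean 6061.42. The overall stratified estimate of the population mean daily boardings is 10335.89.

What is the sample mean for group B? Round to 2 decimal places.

N = 295 + 143 + 105 = 543.
Overall total = μ·N = 10335.89·543 = 5612388.27.
Subtract the known strata: 295·16207.49 + 105·6061.42 = 5417658.65.
Remaining total for group B: 5612388.27 − 5417658.65 = 194729.62.
Divide by its size: 194729.62 / 143 = 1361.7456... → 1361.75.

1361.75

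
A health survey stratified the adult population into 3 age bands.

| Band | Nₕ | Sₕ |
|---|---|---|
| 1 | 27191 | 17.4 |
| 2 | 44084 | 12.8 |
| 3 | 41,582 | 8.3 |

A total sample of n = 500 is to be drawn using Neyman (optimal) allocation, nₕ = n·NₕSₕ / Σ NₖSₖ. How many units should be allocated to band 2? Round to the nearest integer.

Σ NₕSₕ = 27191·17.4 + 44084·12.8 + 41582·8.3 = 1382529.2.
Share for 2: 564275.2/1382529.2 = 0.40815.
n_2 = 500 × 0.40815 = 204.074... → 204.

204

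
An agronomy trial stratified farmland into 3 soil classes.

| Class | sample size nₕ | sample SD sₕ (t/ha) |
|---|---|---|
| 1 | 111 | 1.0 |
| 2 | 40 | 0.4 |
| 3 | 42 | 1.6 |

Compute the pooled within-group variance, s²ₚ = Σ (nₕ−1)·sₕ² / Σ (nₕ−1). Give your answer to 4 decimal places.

1.1642

Degrees of freedom: 110 + 39 + 41 = 190.
Σ(nₕ−1)sₕ² = 110·1 + 39·0.16 + 41·2.56 = 221.2.
s²ₚ = 221.2 / 190 = 1.164211... → 1.1642.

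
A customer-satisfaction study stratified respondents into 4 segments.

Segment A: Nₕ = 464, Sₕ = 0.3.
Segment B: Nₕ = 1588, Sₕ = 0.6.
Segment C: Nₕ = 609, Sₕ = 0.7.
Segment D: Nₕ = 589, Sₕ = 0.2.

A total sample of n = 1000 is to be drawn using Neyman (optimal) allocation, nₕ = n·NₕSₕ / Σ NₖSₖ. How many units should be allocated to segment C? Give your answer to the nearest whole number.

Σ NₕSₕ = 464·0.3 + 1588·0.6 + 609·0.7 + 589·0.2 = 1636.1.
Share for C: 426.3/1636.1 = 0.26056.
n_C = 1000 × 0.26056 = 260.559... → 261.

261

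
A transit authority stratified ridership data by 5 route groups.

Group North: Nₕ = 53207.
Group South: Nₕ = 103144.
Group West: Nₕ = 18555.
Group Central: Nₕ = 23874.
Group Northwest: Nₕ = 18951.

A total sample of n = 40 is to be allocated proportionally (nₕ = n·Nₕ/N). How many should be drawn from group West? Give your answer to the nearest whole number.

Share of group West = 18555/217731 = 0.08522.
Allocate 40 × 0.08522 = 3.409... → 3.

3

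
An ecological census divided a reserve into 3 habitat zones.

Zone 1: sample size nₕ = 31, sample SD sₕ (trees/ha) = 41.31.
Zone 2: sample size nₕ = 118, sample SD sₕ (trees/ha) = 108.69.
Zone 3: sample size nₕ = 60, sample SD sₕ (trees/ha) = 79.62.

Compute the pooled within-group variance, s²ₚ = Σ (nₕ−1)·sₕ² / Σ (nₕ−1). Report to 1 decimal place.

8773.8

Degrees of freedom: 30 + 117 + 59 = 206.
Σ(nₕ−1)sₕ² = 30·1706.5161 + 117·11813.5161 + 59·6339.3444 = 1807398.1863.
s²ₚ = 1807398.1863 / 206 = 8773.778... → 8773.8.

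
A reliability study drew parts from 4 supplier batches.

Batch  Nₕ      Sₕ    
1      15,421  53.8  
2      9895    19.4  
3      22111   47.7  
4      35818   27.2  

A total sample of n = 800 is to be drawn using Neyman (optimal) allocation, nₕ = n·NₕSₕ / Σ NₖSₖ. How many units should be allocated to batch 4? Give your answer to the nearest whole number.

255

Σ NₕSₕ = 15421·53.8 + 9895·19.4 + 22111·47.7 + 35818·27.2 = 3050557.1.
Share for 4: 974249.6/3050557.1 = 0.31937.
n_4 = 800 × 0.31937 = 255.494... → 255.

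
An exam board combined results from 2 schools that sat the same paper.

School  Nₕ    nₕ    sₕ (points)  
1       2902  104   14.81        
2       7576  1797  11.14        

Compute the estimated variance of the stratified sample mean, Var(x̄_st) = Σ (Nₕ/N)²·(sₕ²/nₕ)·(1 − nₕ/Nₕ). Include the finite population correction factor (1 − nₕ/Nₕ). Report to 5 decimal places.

0.18352

N = 10478; Wₕ = Nₕ/N.
school 1: (2902/10478)²·14.81²/104·(1 − 104/2902) = 0.15597863
school 2: (7576/10478)²·11.14²/1797·(1 − 1797/7576) = 0.02753963
Sum = 0.18351827 → 0.18352.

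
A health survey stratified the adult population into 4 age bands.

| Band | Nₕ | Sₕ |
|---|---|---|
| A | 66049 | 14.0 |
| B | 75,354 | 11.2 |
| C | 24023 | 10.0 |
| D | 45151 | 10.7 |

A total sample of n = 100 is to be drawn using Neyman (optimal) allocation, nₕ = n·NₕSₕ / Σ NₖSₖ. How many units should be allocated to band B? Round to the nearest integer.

34

A: NₕSₕ = 66049·14.0 = 924686
B: NₕSₕ = 75354·11.2 = 843964.8
C: NₕSₕ = 24023·10.0 = 240230
D: NₕSₕ = 45151·10.7 = 483115.7
Σ NₕSₕ = 2491996.5.
n_B = 100·843964.8/2491996.5 = 33.867... → 34.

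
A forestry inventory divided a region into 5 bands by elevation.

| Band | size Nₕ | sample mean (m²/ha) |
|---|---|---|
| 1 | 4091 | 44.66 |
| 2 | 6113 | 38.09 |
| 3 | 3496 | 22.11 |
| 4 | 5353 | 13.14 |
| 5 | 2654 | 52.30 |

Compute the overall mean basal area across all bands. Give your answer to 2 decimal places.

32.34

N = 21707; weights Wₕ = Nₕ/N = (0.1885, 0.2816, 0.1611, 0.2466, 0.1223).
x̄_st = Σ Wₕ·x̄ₕ = 0.1885·44.66 + 0.2816·38.09 + 0.1611·22.11 + 0.2466·13.14 + 0.1223·52.30 ≈ 32.3392...
→ 32.34.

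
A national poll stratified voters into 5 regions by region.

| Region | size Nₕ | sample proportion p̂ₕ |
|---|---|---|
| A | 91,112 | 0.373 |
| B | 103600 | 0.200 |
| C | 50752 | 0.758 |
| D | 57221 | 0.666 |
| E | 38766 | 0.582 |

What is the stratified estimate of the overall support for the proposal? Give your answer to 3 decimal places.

0.451

N = 91112 + 103600 + 50752 + 57221 + 38766 = 341451.
Overall proportion = Σ (Nₕ/N)·p̂ₕ.
Σ Nₕp̂ₕ = 33984.776 + 20720 + 38470.016 + 38109.186 + 22561.812 = 153845.79.
153845.79 / 341451 = 0.45056... → 0.451.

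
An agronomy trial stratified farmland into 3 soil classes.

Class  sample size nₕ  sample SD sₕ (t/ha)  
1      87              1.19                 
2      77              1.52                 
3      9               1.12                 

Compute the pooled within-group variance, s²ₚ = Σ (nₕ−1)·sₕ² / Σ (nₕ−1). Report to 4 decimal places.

1.8083

1: (87−1)·1.19² = 86·1.4161 = 121.7846
2: (77−1)·1.52² = 76·2.3104 = 175.5904
3: (9−1)·1.12² = 8·1.2544 = 10.0352
Numerator = 307.4102; denominator = Σ(nₕ−1) = 170.
s²ₚ = 307.4102/170 = 1.808295... → 1.8083.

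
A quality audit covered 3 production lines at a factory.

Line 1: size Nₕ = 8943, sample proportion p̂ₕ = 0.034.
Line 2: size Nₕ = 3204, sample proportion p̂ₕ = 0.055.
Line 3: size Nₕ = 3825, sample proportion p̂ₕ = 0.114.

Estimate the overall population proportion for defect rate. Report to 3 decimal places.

N = 8943 + 3204 + 3825 = 15972.
Overall proportion = Σ (Nₕ/N)·p̂ₕ.
Σ Nₕp̂ₕ = 304.062 + 176.22 + 436.05 = 916.332.
916.332 / 15972 = 0.05737... → 0.057.

0.057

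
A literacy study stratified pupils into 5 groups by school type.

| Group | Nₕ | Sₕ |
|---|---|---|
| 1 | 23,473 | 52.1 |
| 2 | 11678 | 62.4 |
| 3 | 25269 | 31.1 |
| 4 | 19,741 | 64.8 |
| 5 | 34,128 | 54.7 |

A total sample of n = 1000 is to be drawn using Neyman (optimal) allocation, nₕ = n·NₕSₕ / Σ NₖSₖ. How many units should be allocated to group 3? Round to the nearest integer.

134

Σ NₕSₕ = 23473·52.1 + 11678·62.4 + 25269·31.1 + 19741·64.8 + 34128·54.7 = 5883534.8.
Share for 3: 785865.9/5883534.8 = 0.13357.
n_3 = 1000 × 0.13357 = 133.570... → 134.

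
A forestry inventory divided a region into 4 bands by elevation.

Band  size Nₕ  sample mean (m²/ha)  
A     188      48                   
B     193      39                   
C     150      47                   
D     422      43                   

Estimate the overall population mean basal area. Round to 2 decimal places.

43.81

x̄_st = (Σ Nₕx̄ₕ) / (Σ Nₕ) = (188·48 + 193·39 + 150·47 + 422·43) / 953
= 41747 / 953 = 43.8059... → 43.81.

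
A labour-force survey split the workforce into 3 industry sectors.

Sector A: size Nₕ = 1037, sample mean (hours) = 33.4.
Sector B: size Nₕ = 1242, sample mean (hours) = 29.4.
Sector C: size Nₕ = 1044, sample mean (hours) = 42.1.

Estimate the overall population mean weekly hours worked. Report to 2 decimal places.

N = 3323; weights Wₕ = Nₕ/N = (0.3121, 0.3738, 0.3142).
x̄_st = Σ Wₕ·x̄ₕ = 0.3121·33.4 + 0.3738·29.4 + 0.3142·42.1 ≈ 34.6383...
→ 34.64.

34.64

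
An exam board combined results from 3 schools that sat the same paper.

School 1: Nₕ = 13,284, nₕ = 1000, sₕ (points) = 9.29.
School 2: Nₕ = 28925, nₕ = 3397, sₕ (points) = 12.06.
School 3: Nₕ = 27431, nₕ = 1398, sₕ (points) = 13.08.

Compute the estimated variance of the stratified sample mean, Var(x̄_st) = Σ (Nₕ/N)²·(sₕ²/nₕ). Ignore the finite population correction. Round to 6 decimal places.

N = 69640; Wₕ = Nₕ/N.
school 1: (13284/69640)²·9.29²/1000 = 0.003140304
school 2: (28925/69640)²·12.06²/3397 = 0.007386323
school 3: (27431/69640)²·13.08²/1398 = 0.018987775
Sum = 0.029514401 → 0.029514.

0.029514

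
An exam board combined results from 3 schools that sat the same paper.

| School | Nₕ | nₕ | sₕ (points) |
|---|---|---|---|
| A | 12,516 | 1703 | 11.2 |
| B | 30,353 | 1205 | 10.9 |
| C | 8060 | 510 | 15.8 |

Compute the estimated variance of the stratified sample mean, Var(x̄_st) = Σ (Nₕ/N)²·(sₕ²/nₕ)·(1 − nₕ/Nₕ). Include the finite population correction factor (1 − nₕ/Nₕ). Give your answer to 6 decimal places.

N = 50929; Wₕ = Nₕ/N.
school A: (12516/50929)²·11.2²/1703·(1 − 1703/12516) = 0.003843287
school B: (30353/50929)²·10.9²/1205·(1 − 1205/30353) = 0.033631484
school C: (8060/50929)²·15.8²/510·(1 − 510/8060) = 0.011484066
Sum = 0.048958838 → 0.048959.

0.048959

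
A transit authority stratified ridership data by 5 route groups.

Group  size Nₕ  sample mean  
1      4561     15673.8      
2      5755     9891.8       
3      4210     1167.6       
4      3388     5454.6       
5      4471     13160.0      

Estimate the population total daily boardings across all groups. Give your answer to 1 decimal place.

Estimate total by summing Nₕ·x̄ₕ over strata.
4561·15673.8 + 5755·9891.8 + 4210·1167.6 + 3388·5454.6 + 4471·13160.0 = 71488201.8 + 56927309 + 4915596 + 18480184.8 + 58838360 = 210649651.6.

210649651.6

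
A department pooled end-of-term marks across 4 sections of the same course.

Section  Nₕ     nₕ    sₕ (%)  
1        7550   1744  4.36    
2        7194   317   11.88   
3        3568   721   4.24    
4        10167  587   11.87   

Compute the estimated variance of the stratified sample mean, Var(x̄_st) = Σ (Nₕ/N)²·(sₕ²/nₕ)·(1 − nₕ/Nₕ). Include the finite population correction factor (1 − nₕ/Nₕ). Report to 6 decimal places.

0.056884

N = 28479. Term for each stratum: Wₕ²sₕ²/nₕ·(1−nₕ/Nₕ).
Var(x̄_st) = 0.000589116 + 0.027157739 + 0.000312291 + 0.028825191 = 0.056884337 → 0.056884.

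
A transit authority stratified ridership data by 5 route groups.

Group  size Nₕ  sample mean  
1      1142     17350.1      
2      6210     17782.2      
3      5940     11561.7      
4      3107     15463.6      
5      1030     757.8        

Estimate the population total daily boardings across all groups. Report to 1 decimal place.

Population total = Σ Nₕ·x̄ₕ (each stratum's size times its mean).
1142·17350.1 + 6210·17782.2 + 5940·11561.7 + 3107·15463.6 + 1030·757.8 = 19813814.2 + 110427462 + 68676498 + 48045405.2 + 780534 = 247743713.4.

247743713.4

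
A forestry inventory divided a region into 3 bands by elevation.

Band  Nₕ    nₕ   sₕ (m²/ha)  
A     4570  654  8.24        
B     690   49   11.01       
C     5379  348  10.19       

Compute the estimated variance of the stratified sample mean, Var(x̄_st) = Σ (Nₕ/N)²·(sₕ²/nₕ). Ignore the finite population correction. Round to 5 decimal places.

0.10583

N = 10639; Wₕ = Nₕ/N.
band A: (4570/10639)²·8.24²/654 = 0.01915612
band B: (690/10639)²·11.01²/49 = 0.01040579
band C: (5379/10639)²·10.19²/348 = 0.07627296
Sum = 0.10583487 → 0.10583.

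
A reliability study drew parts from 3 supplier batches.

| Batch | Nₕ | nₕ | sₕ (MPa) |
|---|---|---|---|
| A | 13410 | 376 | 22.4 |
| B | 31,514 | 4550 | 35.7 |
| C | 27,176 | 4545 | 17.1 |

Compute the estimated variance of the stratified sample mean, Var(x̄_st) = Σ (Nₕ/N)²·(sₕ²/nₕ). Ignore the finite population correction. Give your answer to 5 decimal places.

N = 72100; Wₕ = Nₕ/N.
batch A: (13410/72100)²·22.4²/376 = 0.04616313
batch B: (31514/72100)²·35.7²/4550 = 0.05351328
batch C: (27176/72100)²·17.1²/4545 = 0.00914027
Sum = 0.10881667 → 0.10882.

0.10882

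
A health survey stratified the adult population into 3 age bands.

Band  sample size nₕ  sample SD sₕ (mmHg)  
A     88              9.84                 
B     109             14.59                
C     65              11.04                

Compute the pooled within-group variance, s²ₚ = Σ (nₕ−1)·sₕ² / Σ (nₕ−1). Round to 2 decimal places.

151.41

Degrees of freedom: 87 + 108 + 64 = 259.
Σ(nₕ−1)sₕ² = 87·96.8256 + 108·212.8681 + 64·121.8816 = 39214.0044.
s²ₚ = 39214.0044 / 259 = 151.4054... → 151.41.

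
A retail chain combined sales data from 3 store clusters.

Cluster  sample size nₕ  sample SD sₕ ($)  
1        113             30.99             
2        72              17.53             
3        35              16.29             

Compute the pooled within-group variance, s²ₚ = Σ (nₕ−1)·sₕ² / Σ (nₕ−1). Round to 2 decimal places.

1: (113−1)·30.99² = 112·960.3801 = 107562.5712
2: (72−1)·17.53² = 71·307.3009 = 21818.3639
3: (35−1)·16.29² = 34·265.3641 = 9022.3794
Numerator = 138403.3145; denominator = Σ(nₕ−1) = 217.
s²ₚ = 138403.3145/217 = 637.8033... → 637.80.

637.80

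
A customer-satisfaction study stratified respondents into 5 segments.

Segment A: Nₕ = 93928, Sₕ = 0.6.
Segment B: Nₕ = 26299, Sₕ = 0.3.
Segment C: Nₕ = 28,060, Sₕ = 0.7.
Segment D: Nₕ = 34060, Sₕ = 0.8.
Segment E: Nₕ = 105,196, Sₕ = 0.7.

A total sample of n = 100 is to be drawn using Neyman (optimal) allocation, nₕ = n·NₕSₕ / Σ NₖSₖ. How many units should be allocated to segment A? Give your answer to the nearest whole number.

31

Σ NₕSₕ = 93928·0.6 + 26299·0.3 + 28060·0.7 + 34060·0.8 + 105196·0.7 = 184773.7.
Share for A: 56356.8/184773.7 = 0.30500.
n_A = 100 × 0.30500 = 30.500... → 31.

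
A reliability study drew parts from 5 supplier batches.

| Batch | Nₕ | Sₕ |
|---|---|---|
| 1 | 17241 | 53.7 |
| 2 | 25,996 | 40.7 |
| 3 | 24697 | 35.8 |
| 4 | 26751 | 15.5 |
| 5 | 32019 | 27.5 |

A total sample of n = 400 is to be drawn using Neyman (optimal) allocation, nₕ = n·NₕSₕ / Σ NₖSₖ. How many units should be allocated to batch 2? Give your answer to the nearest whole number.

Σ NₕSₕ = 17241·53.7 + 25996·40.7 + 24697·35.8 + 26751·15.5 + 32019·27.5 = 4163194.5.
Share for 2: 1058037.2/4163194.5 = 0.25414.
n_2 = 400 × 0.25414 = 101.656... → 102.

102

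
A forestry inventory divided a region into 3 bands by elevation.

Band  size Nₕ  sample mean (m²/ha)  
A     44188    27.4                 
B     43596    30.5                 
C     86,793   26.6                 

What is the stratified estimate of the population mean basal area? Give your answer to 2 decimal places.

27.78

N = 44188 + 43596 + 86793 = 174577.
Weight each subgroup mean by Nₕ/N and sum.
Σ Nₕx̄ₕ = 44188·27.4 + 43596·30.5 + 86793·26.6 = 1210751.2 + 1329678 + 2308693.8 = 4849123.
Divide by N: 4849123 / 174577 = 27.7764... → 27.78.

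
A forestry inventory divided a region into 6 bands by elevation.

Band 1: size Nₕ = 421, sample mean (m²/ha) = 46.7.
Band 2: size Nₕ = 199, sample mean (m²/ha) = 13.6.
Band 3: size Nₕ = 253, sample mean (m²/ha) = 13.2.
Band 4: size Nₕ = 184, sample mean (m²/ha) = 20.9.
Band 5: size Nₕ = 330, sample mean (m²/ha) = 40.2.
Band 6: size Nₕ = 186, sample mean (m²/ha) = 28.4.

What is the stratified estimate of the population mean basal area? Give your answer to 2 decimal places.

N = 1573; weights Wₕ = Nₕ/N = (0.2676, 0.1265, 0.1608, 0.1170, 0.2098, 0.1182).
x̄_st = Σ Wₕ·x̄ₕ = 0.2676·46.7 + 0.1265·13.6 + 0.1608·13.2 + 0.1170·20.9 + 0.2098·40.2 + 0.1182·28.4 ≈ 30.5790...
→ 30.58.

30.58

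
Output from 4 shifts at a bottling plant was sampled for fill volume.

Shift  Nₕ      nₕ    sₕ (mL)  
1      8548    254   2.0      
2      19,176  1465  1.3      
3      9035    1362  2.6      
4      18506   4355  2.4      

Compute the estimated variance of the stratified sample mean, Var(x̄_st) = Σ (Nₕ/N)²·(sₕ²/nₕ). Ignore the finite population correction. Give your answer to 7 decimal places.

0.0007966

N = 55265. Term for each stratum: Wₕ²sₕ²/nₕ.
Var(x̄_st) = 0.0003767515 + 0.0001388880 + 0.0001326556 + 0.0001483061 = 0.0007966012 → 0.0007966.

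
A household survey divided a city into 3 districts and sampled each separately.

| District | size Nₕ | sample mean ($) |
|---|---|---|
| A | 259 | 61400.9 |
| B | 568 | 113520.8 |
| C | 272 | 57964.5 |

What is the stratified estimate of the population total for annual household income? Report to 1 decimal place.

Population total = Σ Nₕ·x̄ₕ (each stratum's size times its mean).
259·61400.9 + 568·113520.8 + 272·57964.5 = 15902833.1 + 64479814.4 + 15766344 = 96148991.5.

96148991.5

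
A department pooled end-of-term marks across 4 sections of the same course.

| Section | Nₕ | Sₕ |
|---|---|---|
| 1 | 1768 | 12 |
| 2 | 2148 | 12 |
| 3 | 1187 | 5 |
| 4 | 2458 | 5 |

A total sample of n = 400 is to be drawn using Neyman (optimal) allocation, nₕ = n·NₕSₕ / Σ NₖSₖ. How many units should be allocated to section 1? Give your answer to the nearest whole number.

1: NₕSₕ = 1768·12 = 21216
2: NₕSₕ = 2148·12 = 25776
3: NₕSₕ = 1187·5 = 5935
4: NₕSₕ = 2458·5 = 12290
Σ NₕSₕ = 65217.
n_1 = 400·21216/65217 = 130.126... → 130.

130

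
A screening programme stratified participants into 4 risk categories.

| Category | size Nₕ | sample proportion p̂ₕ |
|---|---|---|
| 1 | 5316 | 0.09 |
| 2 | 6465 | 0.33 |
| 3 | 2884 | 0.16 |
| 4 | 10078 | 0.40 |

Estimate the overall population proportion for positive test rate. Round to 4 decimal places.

0.2871

N = 5316 + 6465 + 2884 + 10078 = 24743.
Overall proportion = Σ (Nₕ/N)·p̂ₕ.
Σ Nₕp̂ₕ = 478.44 + 2133.45 + 461.44 + 4031.2 = 7104.53.
7104.53 / 24743 = 0.287133... → 0.2871.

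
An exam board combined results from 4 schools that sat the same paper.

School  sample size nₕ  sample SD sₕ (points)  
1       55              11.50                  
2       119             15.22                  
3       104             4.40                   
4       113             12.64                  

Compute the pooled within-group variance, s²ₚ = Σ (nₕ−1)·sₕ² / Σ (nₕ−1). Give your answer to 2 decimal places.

Degrees of freedom: 54 + 118 + 103 + 112 = 387.
Σ(nₕ−1)sₕ² = 54·132.25 + 118·231.6484 + 103·19.36 + 112·159.7696 = 54364.2864.
s²ₚ = 54364.2864 / 387 = 140.4762... → 140.48.

140.48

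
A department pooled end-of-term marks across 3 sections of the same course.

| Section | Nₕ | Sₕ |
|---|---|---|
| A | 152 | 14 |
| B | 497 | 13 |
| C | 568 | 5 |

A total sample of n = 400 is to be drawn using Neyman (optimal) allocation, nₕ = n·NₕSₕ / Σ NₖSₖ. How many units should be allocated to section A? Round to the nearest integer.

A: NₕSₕ = 152·14 = 2128
B: NₕSₕ = 497·13 = 6461
C: NₕSₕ = 568·5 = 2840
Σ NₕSₕ = 11429.
n_A = 400·2128/11429 = 74.477... → 74.

74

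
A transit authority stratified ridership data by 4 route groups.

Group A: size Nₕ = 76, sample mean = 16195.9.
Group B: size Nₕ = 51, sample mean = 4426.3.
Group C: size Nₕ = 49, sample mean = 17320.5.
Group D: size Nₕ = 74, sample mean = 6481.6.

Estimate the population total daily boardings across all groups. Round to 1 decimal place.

A: 76·16195.9 = 1230888.4
B: 51·4426.3 = 225741.3
C: 49·17320.5 = 848704.5
D: 74·6481.6 = 479638.4
τ̂ = Σ Nₕx̄ₕ = 2784972.6.

2784972.6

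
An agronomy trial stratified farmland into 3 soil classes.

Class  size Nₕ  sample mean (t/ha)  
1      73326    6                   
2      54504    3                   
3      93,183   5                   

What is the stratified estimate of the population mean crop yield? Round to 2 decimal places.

x̄_st = (Σ Nₕx̄ₕ) / (Σ Nₕ) = (73326·6 + 54504·3 + 93183·5) / 221013
= 1069383 / 221013 = 4.8386... → 4.84.

4.84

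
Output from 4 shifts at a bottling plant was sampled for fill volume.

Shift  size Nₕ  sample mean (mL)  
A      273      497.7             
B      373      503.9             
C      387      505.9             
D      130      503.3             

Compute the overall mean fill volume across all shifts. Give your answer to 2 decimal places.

N = 1163; weights Wₕ = Nₕ/N = (0.2347, 0.3207, 0.3328, 0.1118).
x̄_st = Σ Wₕ·x̄ₕ = 0.2347·497.7 + 0.3207·503.9 + 0.3328·505.9 + 0.1118·503.3 ≈ 503.0431...
→ 503.04.

503.04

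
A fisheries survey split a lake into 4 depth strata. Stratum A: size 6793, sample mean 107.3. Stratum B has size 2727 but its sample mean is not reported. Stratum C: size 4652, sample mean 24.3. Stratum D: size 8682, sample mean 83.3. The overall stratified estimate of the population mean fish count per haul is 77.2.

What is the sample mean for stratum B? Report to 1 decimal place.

73.0

N = 6793 + 2727 + 4652 + 8682 = 22854.
Overall total = μ·N = 77.2·22854 = 1764328.8.
Subtract the known strata: 6793·107.3 + 4652·24.3 + 8682·83.3 = 1565143.1.
Remaining total for stratum B: 1764328.8 − 1565143.1 = 199185.7.
Divide by its size: 199185.7 / 2727 = 73.042... → 73.0.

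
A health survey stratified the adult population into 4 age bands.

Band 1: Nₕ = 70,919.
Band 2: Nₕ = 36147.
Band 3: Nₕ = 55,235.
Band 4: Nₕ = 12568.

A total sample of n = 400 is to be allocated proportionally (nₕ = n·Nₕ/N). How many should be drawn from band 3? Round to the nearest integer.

126

N = 70919 + 36147 + 55235 + 12568 = 174869.
n_3 = 400·55235/174869 = 126.346... → 126.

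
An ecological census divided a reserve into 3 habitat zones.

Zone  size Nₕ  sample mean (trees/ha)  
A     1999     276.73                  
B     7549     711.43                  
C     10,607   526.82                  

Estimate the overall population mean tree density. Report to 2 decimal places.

x̄_st = (Σ Nₕx̄ₕ) / (Σ Nₕ) = (1999·276.73 + 7549·711.43 + 10607·526.82) / 20155
= 11511748.08 / 20155 = 571.1609... → 571.16.

571.16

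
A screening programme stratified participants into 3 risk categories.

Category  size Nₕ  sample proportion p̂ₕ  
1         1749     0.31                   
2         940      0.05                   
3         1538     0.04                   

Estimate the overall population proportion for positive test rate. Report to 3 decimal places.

N = 1749 + 940 + 1538 = 4227.
Overall proportion = Σ (Nₕ/N)·p̂ₕ.
Σ Nₕp̂ₕ = 542.19 + 47 + 61.52 = 650.71.
650.71 / 4227 = 0.15394... → 0.154.

0.154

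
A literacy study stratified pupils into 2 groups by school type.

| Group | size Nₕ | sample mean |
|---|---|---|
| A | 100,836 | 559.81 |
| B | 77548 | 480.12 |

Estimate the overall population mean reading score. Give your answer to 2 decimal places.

N = 100836 + 77548 = 178384.
The stratified mean weights each stratum mean by its population share Nₕ/N.
Σ Nₕx̄ₕ = 100836·559.81 + 77548·480.12 = 56449001.16 + 37232345.76 = 93681346.92.
Divide by N: 93681346.92 / 178384 = 525.1668... → 525.17.

525.17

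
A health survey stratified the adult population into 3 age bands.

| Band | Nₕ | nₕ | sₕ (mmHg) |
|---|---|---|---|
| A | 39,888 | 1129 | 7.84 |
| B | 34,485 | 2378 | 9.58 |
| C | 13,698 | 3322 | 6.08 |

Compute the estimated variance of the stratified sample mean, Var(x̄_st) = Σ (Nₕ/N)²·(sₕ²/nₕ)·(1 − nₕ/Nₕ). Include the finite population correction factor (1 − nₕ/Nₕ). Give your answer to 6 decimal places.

N = 88071. Term for each stratum: Wₕ²sₕ²/nₕ·(1−nₕ/Nₕ).
Var(x̄_st) = 0.010851434 + 0.005509133 + 0.000203905 = 0.016564473 → 0.016564.

0.016564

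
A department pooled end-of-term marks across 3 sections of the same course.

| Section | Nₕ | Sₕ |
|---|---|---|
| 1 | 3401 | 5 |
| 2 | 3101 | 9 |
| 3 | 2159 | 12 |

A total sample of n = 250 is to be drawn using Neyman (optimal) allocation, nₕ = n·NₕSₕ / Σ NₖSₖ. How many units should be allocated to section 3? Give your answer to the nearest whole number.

Σ NₕSₕ = 3401·5 + 3101·9 + 2159·12 = 70822.
Share for 3: 25908/70822 = 0.36582.
n_3 = 250 × 0.36582 = 91.455... → 91.

91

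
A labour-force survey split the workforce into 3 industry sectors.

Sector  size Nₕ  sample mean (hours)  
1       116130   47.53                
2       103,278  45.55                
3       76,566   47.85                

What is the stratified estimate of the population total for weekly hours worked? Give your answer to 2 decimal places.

13887654.90

1: 116130·47.53 = 5519658.9
2: 103278·45.55 = 4704312.9
3: 76566·47.85 = 3663683.1
τ̂ = Σ Nₕx̄ₕ = 13887654.90.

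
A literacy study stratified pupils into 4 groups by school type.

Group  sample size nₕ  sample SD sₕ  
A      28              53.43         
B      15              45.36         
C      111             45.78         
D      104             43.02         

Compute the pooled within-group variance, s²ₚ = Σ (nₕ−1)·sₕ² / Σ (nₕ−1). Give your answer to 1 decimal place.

2075.0

A: (28−1)·53.43² = 27·2854.7649 = 77078.6523
B: (15−1)·45.36² = 14·2057.5296 = 28805.4144
C: (111−1)·45.78² = 110·2095.8084 = 230538.924
D: (104−1)·43.02² = 103·1850.7204 = 190624.2012
Numerator = 527047.1919; denominator = Σ(nₕ−1) = 254.
s²ₚ = 527047.1919/254 = 2074.989... → 2075.0.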